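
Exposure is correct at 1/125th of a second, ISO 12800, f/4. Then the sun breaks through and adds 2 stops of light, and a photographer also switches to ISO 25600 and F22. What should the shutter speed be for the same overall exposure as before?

Scene light: 2 stops brighter.
ISO: 12800 → 25600 — 1 stop higher (brighter).
Aperture: f/4 → f/5.6 → f/8 → f/11 → f/16 → f/22 — 5 stops narrower (darker).
Net so far: 2 stops darker. Shutter speed: 1/125 → 1/60 → 1/30.

1/30s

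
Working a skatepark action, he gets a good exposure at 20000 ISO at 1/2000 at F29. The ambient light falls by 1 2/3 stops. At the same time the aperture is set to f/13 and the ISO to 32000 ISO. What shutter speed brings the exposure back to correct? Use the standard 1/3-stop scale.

Scene light: 1 2/3 stops darker.
Aperture: f/29 → f/25 → f/22 → f/20 → f/18 → f/16 → f/14 → f/13 — 2 1/3 stops wider (brighter).
ISO: 20000 → 25600 → 32000 — 2/3 stop raised (brighter).
Net so far: 1 1/3 stops brighter. Shutter speed: 1/2000 → 1/2500 → 1/3200 → 1/4000 → 1/5000.

1/5000s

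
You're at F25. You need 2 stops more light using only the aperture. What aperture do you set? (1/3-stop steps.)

Aperture: f/25 → f/22 → f/20 → f/18 → f/16 → f/14 → f/13 — 2 stops larger aperture (brighter).

f/13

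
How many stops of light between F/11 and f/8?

f/11 → f/8 — count the steps: 1 stop.

1 stop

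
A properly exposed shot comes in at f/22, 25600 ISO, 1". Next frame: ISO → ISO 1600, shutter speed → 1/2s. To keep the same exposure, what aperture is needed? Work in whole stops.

f/4

ISO: 25600 → 12800 → 6400 → 3200 → 1600 — 4 stops lower (darker).
Shutter speed: 1 → 1/2 — 1 stop shorter (darker).
Net change so far: 5 stops darker. Offset with the aperture: f/22 → f/16 → f/11 → f/8 → f/5.6 → f/4.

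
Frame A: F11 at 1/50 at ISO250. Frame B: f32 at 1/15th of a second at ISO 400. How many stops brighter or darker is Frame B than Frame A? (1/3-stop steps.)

Aperture: f/11 → f/13 → f/14 → f/16 → f/18 → f/20 → f/22 → f/25 → f/29 → f/32 — 3 stops narrower (darker).
Shutter speed: 1/50 → 1/40 → 1/30 → 1/25 → 1/20 → 1/15 — 1 2/3 stops longer (brighter).
ISO: 250 → 320 → 400 — 2/3 stop higher (brighter).
Net: −3 +1 2/3 +2/3 = −2/3 stops.

2/3 stop darker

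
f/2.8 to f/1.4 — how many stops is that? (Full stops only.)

f/2.8 → f/2 → f/1.4 — count the steps: 2 stops.

2 stops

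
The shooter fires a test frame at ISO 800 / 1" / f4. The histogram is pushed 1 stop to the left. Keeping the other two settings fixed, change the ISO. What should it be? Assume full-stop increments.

ISO 1600

Underexposed by 1 stop → need 1 stop brighter.
ISO: 800 → 1600.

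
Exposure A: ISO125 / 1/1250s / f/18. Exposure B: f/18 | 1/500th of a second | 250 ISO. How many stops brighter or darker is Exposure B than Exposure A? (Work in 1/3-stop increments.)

2 1/3 stops brighter

Aperture: unchanged.
Shutter speed: 1/1250 → 1/1000 → 1/800 → 1/640 → 1/500 — 1 1/3 stops slower (brighter).
ISO: 125 → 160 → 200 → 250 — 1 stop raised (brighter).
Net: +1 1/3 +1 = +2 1/3 stops.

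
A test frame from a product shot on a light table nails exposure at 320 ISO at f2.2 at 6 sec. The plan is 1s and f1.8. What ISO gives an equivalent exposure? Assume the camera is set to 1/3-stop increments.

ISO 1250

Shutter speed: 6 → 5 → 4 → 3.2 → 2.5 → 2 → 1.6 → 1.3 → 1 — 2 2/3 stops shorter (darker).
Aperture: f/2.2 → f/2 → f/1.8 — 2/3 stop opened up (brighter).
Net change so far: 2 stops darker. Offset with the ISO: 320 → 400 → 500 → 640 → 800 → 1000 → 1250.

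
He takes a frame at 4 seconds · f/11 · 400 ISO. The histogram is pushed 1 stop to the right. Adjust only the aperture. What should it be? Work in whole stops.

Overexposed by 1 stop → need 1 stop darker.
Aperture: f/11 → f/16.

f/16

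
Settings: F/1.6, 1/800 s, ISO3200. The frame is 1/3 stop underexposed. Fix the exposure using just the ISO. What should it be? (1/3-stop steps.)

ISO 4000

Underexposed by 1/3 stop → need 1/3 stop brighter.
ISO: 3200 → 4000.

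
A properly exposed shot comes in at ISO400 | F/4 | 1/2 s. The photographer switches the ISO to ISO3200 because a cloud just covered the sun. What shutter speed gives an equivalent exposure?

ISO: 400 → 800 → 1600 → 3200 — 3 stops raised (brighter).
Need 3 stops darker from the shutter speed: 1/2 → 1/4 → 1/8 → 1/15.

1/15s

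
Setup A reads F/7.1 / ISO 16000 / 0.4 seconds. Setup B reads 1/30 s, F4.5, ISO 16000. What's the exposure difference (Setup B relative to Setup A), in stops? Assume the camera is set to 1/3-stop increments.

Aperture: f/7.1 → f/6.3 → f/5.6 → f/5 → f/4.5 — 1 1/3 stops larger aperture (brighter).
Shutter speed: 0.4 → 0.3 → 1/4 → 1/5 → 1/6 → 1/8 → 1/10 → 1/13 → 1/15 → 1/20 → 1/25 → 1/30 — 3 2/3 stops faster (darker).
ISO: unchanged.
Net: +1 1/3 −3 2/3 = −2 1/3 stops.

2 1/3 stops darker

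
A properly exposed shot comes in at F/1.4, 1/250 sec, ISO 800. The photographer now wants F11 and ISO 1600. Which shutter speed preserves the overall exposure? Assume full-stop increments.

1/8s

Aperture: f/1.4 → f/2 → f/2.8 → f/4 → f/5.6 → f/8 → f/11 — 6 stops narrower (darker).
ISO: 800 → 1600 — 1 stop raised (brighter).
Net change so far: 5 stops darker. Offset with the shutter speed: 1/250 → 1/125 → 1/60 → 1/30 → 1/15 → 1/8.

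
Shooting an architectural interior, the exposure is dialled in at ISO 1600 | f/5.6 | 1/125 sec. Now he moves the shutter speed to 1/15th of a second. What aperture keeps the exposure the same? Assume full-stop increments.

Shutter speed: 1/125 → 1/60 → 1/30 → 1/15 — 3 stops longer (brighter).
Need 3 stops darker from the aperture: f/5.6 → f/8 → f/11 → f/16.

f/16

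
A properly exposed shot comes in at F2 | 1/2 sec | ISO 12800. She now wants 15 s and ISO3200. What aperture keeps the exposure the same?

f/5.6

Shutter speed: 1/2 → 1 → 2 → 4 → 8 → 15 — 5 stops longer (brighter).
ISO: 12800 → 6400 → 3200 — 2 stops dropped (darker).
Net change so far: 3 stops brighter. Offset with the aperture: f/2 → f/2.8 → f/4 → f/5.6.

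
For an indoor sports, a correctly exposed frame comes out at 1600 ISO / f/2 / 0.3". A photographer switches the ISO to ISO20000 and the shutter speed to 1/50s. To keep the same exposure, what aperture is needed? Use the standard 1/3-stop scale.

f/1.8

ISO: 1600 → 2000 → 2500 → 3200 → 4000 → 5000 → 6400 → 8000 → 10000 → 12800 → 16000 → 20000 — 3 2/3 stops raised (brighter).
Shutter speed: 0.3 → 1/4 → 1/5 → 1/6 → 1/8 → 1/10 → 1/13 → 1/15 → 1/20 → 1/25 → 1/30 → 1/40 → 1/50 — 4 stops faster (darker).
Net change so far: 1/3 stop darker. Offset with the aperture: f/2 → f/1.8.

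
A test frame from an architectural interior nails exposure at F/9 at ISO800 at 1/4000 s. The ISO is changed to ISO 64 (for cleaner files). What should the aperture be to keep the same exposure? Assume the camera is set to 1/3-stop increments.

ISO: 800 → 640 → 500 → 400 → 320 → 250 → 200 → 160 → 125 → 100 → 80 → 64 — 3 2/3 stops lower (darker).
Need 3 2/3 stops brighter from the aperture: f/9 → f/8 → f/7.1 → f/6.3 → f/5.6 → f/5 → f/4.5 → f/4 → f/3.5 → f/3.2 → f/2.8 → f/2.5.

f/2.5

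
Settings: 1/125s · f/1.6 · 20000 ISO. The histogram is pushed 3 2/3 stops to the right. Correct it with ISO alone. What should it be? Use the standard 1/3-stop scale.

Overexposed by 3 2/3 stops → need 3 2/3 stops darker.
ISO: 20000 → 16000 → 12800 → 10000 → 8000 → 6400 → 5000 → 4000 → 3200 → 2500 → 2000 → 1600.

ISO 1600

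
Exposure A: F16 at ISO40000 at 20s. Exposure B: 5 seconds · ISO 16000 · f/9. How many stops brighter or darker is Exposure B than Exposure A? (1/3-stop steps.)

1 2/3 stops darker

Aperture: f/16 → f/14 → f/13 → f/11 → f/10 → f/9 — 1 2/3 stops opened up (brighter).
Shutter speed: 20 → 15 → 13 → 10 → 8 → 6 → 5 — 2 stops shorter (darker).
ISO: 40000 → 32000 → 25600 → 20000 → 16000 — 1 1/3 stops dropped (darker).
Net: +1 2/3 −2 −1 1/3 = −1 2/3 stops.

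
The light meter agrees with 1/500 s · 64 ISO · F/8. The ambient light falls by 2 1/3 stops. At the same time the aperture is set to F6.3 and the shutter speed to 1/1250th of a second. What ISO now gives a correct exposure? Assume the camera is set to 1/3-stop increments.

ISO 500

Scene light: 2 1/3 stops darker.
Aperture: f/8 → f/7.1 → f/6.3 — 2/3 stop wider (brighter).
Shutter speed: 1/500 → 1/640 → 1/800 → 1/1000 → 1/1250 — 1 1/3 stops faster (darker).
Net so far: 3 stops darker. ISO: 64 → 80 → 100 → 125 → 160 → 200 → 250 → 320 → 400 → 500.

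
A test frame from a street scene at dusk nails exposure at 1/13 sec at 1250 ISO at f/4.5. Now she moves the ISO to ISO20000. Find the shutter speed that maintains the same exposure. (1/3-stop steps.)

1/200s

ISO: 1250 → 1600 → 2000 → 2500 → 3200 → 4000 → 5000 → 6400 → 8000 → 10000 → 12800 → 16000 → 20000 — 4 stops raised (brighter).
Need 4 stops darker from the shutter speed: 1/13 → 1/15 → 1/20 → 1/25 → 1/30 → 1/40 → 1/50 → 1/60 → 1/80 → 1/100 → 1/125 → 1/160 → 1/200.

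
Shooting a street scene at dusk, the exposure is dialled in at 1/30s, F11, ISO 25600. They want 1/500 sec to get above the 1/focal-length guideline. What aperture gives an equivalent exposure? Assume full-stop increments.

Shutter speed: 1/30 → 1/60 → 1/125 → 1/250 → 1/500 — 4 stops shorter (darker).
Need 4 stops brighter from the aperture: f/11 → f/8 → f/5.6 → f/4 → f/2.8.

f/2.8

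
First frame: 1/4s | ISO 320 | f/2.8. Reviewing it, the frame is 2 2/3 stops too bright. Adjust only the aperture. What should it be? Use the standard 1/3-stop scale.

f/7.1

Overexposed by 2 2/3 stops → need 2 2/3 stops darker.
Aperture: f/2.8 → f/3.2 → f/3.5 → f/4 → f/4.5 → f/5 → f/5.6 → f/6.3 → f/7.1.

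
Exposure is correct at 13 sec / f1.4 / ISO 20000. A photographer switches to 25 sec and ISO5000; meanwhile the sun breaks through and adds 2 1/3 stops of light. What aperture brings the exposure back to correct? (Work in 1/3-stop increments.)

f/2.2

Scene light: 2 1/3 stops brighter.
Shutter speed: 13 → 15 → 20 → 25 — 1 stop longer (brighter).
ISO: 20000 → 16000 → 12800 → 10000 → 8000 → 6400 → 5000 — 2 stops dropped (darker).
Net so far: 1 1/3 stops brighter. Aperture: f/1.4 → f/1.6 → f/1.8 → f/2 → f/2.2.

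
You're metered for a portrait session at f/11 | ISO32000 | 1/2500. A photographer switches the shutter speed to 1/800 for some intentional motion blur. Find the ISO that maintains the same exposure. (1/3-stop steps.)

Shutter speed: 1/2500 → 1/2000 → 1/1600 → 1/1250 → 1/1000 → 1/800 — 1 2/3 stops longer (brighter).
Need 1 2/3 stops darker from the ISO: 32000 → 25600 → 20000 → 16000 → 12800 → 10000.

ISO 10000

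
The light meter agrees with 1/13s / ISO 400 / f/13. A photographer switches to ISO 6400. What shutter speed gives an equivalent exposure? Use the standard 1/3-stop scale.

1/200s

ISO: 400 → 500 → 640 → 800 → 1000 → 1250 → 1600 → 2000 → 2500 → 3200 → 4000 → 5000 → 6400 — 4 stops raised (brighter).
Need 4 stops darker from the shutter speed: 1/13 → 1/15 → 1/20 → 1/25 → 1/30 → 1/40 → 1/50 → 1/60 → 1/80 → 1/100 → 1/125 → 1/160 → 1/200.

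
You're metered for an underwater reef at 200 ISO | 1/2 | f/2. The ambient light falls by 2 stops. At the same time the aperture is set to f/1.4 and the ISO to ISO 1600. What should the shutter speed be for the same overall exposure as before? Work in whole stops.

1/8s

Scene light: 2 stops darker.
Aperture: f/2 → f/1.4 — 1 stop opened up (brighter).
ISO: 200 → 400 → 800 → 1600 — 3 stops raised (brighter).
Net so far: 2 stops brighter. Shutter speed: 1/2 → 1/4 → 1/8.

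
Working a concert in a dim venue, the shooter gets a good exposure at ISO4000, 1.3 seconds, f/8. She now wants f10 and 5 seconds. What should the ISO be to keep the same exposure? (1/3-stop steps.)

Aperture: f/8 → f/9 → f/10 — 2/3 stop smaller aperture (darker).
Shutter speed: 1.3 → 1.6 → 2 → 2.5 → 3.2 → 4 → 5 — 2 stops longer (brighter).
Net change so far: 1 1/3 stops brighter. Offset with the ISO: 4000 → 3200 → 2500 → 2000 → 1600.

ISO 1600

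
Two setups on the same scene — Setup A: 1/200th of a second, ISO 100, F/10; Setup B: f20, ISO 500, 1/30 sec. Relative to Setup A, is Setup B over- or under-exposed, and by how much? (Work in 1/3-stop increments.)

Aperture: f/10 → f/11 → f/13 → f/14 → f/16 → f/18 → f/20 — 2 stops narrower (darker).
Shutter speed: 1/200 → 1/160 → 1/125 → 1/100 → 1/80 → 1/60 → 1/50 → 1/40 → 1/30 — 2 2/3 stops slower (brighter).
ISO: 100 → 125 → 160 → 200 → 250 → 320 → 400 → 500 — 2 1/3 stops raised (brighter).
Net: −2 +2 2/3 +2 1/3 = +3 stops.

3 stops brighter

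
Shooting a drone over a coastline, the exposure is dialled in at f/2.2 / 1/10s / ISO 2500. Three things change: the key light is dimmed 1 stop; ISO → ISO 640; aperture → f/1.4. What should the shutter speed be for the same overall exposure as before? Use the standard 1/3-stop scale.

Scene light: 1 stop darker.
ISO: 2500 → 2000 → 1600 → 1250 → 1000 → 800 → 640 — 2 stops dropped (darker).
Aperture: f/2.2 → f/2 → f/1.8 → f/1.6 → f/1.4 — 1 1/3 stops larger aperture (brighter).
Net so far: 1 2/3 stops darker. Shutter speed: 1/10 → 1/8 → 1/6 → 1/5 → 1/4 → 0.3.

0.3 s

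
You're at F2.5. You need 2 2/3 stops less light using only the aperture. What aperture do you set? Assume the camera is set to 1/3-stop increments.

Aperture: f/2.5 → f/2.8 → f/3.2 → f/3.5 → f/4 → f/4.5 → f/5 → f/5.6 → f/6.3 — 2 2/3 stops narrower (darker).

f/6.3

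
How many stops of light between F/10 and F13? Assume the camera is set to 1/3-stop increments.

2/3 stop

f/10 → f/11 → f/13 — count the steps: 2 third-stops = 2/3 stop.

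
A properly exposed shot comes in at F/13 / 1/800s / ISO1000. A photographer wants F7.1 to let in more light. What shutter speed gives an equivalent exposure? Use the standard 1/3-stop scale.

Aperture: f/13 → f/11 → f/10 → f/9 → f/8 → f/7.1 — 1 2/3 stops opened up (brighter).
Need 1 2/3 stops darker from the shutter speed: 1/800 → 1/1000 → 1/1250 → 1/1600 → 1/2000 → 1/2500.

1/2500s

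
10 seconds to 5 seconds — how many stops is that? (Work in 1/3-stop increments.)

10 → 8 → 6 → 5 — count the steps: 3 third-stops = 1 stop.

1 stop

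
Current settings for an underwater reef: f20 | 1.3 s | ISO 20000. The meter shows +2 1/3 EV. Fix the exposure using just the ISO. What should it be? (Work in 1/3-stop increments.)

ISO 4000

Overexposed by 2 1/3 stops → need 2 1/3 stops darker.
ISO: 20000 → 16000 → 12800 → 10000 → 8000 → 6400 → 5000 → 4000.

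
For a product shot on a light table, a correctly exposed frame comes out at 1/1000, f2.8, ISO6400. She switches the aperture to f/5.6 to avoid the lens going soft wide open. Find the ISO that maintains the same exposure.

Aperture: f/2.8 → f/4 → f/5.6 — 2 stops smaller aperture (darker).
Need 2 stops brighter from the ISO: 6400 → 12800 → 25600.

ISO 25600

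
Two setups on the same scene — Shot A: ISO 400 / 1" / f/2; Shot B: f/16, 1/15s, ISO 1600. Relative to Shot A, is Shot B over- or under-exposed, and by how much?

8 stops darker

Aperture: f/2 → f/2.8 → f/4 → f/5.6 → f/8 → f/11 → f/16 — 6 stops smaller aperture (darker).
Shutter speed: 1 → 1/2 → 1/4 → 1/8 → 1/15 — 4 stops shorter (darker).
ISO: 400 → 800 → 1600 — 2 stops higher (brighter).
Net: −6 −4 +2 = −8 stops.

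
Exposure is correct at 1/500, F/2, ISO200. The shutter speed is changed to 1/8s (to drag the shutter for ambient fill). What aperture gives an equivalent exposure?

f/16

Shutter speed: 1/500 → 1/250 → 1/125 → 1/60 → 1/30 → 1/15 → 1/8 — 6 stops longer (brighter).
Need 6 stops darker from the aperture: f/2 → f/2.8 → f/4 → f/5.6 → f/8 → f/11 → f/16.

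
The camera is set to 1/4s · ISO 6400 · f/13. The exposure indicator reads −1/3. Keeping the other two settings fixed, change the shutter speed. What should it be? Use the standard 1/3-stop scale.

Underexposed by 1/3 stop → need 1/3 stop brighter.
Shutter speed: 1/4 → 0.3.

0.3 s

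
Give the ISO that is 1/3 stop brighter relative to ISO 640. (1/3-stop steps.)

ISO 800

ISO: 640 → 800 — 1/3 stop higher (brighter).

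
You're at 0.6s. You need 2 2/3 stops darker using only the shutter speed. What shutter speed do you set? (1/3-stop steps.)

Shutter speed: 0.6 → 0.5 → 0.4 → 0.3 → 1/4 → 1/5 → 1/6 → 1/8 → 1/10 — 2 2/3 stops shorter (darker).

1/10s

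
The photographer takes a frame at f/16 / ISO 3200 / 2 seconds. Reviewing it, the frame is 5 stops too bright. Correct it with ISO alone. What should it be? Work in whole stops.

ISO 100

Overexposed by 5 stops → need 5 stops darker.
ISO: 3200 → 1600 → 800 → 400 → 200 → 100.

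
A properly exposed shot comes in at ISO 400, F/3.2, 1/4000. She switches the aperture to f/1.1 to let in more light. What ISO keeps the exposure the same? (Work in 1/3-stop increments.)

Aperture: f/3.2 → f/2.8 → f/2.5 → f/2.2 → f/2 → f/1.8 → f/1.6 → f/1.4 → f/1.2 → f/1.1 — 3 stops wider (brighter).
Need 3 stops darker from the ISO: 400 → 320 → 250 → 200 → 160 → 125 → 100 → 80 → 64 → 50.

ISO 50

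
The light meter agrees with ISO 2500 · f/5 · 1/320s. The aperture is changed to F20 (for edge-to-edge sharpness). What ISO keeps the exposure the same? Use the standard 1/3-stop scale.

ISO 40000

Aperture: f/5 → f/5.6 → f/6.3 → f/7.1 → f/8 → f/9 → f/10 → f/11 → f/13 → f/14 → f/16 → f/18 → f/20 — 4 stops stopped down (darker).
Need 4 stops brighter from the ISO: 2500 → 3200 → 4000 → 5000 → 6400 → 8000 → 10000 → 12800 → 16000 → 20000 → 25600 → 32000 → 40000.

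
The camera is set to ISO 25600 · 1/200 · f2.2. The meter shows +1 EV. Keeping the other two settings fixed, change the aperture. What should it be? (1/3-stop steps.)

f/3.2

Overexposed by 1 stop → need 1 stop darker.
Aperture: f/2.2 → f/2.5 → f/2.8 → f/3.2.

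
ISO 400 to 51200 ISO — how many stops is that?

7 stops

400 → 800 → 1600 → 3200 → 6400 → 12800 → 25600 → 51200 — count the steps: 7 stops.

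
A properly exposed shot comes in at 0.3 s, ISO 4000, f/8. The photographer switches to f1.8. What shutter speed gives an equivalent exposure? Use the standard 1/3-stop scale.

1/60s

Aperture: f/8 → f/7.1 → f/6.3 → f/5.6 → f/5 → f/4.5 → f/4 → f/3.5 → f/3.2 → f/2.8 → f/2.5 → f/2.2 → f/2 → f/1.8 — 4 1/3 stops larger aperture (brighter).
Need 4 1/3 stops darker from the shutter speed: 0.3 → 1/4 → 1/5 → 1/6 → 1/8 → 1/10 → 1/13 → 1/15 → 1/20 → 1/25 → 1/30 → 1/40 → 1/50 → 1/60.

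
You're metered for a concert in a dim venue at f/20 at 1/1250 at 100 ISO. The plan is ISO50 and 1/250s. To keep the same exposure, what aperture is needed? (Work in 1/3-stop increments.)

ISO: 100 → 80 → 64 → 50 — 1 stop dropped (darker).
Shutter speed: 1/1250 → 1/1000 → 1/800 → 1/640 → 1/500 → 1/400 → 1/320 → 1/250 — 2 1/3 stops longer (brighter).
Net change so far: 1 1/3 stops brighter. Offset with the aperture: f/20 → f/22 → f/25 → f/29 → f/32.

f/32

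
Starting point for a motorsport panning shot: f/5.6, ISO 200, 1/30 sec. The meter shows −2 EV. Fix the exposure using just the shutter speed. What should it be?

Underexposed by 2 stops → need 2 stops brighter.
Shutter speed: 1/30 → 1/15 → 1/8.

1/8s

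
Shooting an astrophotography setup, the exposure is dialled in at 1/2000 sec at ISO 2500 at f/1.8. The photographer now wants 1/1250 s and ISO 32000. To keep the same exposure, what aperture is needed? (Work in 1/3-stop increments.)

f/8

Shutter speed: 1/2000 → 1/1600 → 1/1250 — 2/3 stop slower (brighter).
ISO: 2500 → 3200 → 4000 → 5000 → 6400 → 8000 → 10000 → 12800 → 16000 → 20000 → 25600 → 32000 — 3 2/3 stops raised (brighter).
Net change so far: 4 1/3 stops brighter. Offset with the aperture: f/1.8 → f/2 → f/2.2 → f/2.5 → f/2.8 → f/3.2 → f/3.5 → f/4 → f/4.5 → f/5 → f/5.6 → f/6.3 → f/7.1 → f/8.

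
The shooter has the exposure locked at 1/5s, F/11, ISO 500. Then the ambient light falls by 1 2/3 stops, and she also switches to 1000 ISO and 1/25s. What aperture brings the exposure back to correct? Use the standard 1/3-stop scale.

Scene light: 1 2/3 stops darker.
ISO: 500 → 640 → 800 → 1000 — 1 stop higher (brighter).
Shutter speed: 1/5 → 1/6 → 1/8 → 1/10 → 1/13 → 1/15 → 1/20 → 1/25 — 2 1/3 stops faster (darker).
Net so far: 3 stops darker. Aperture: f/11 → f/10 → f/9 → f/8 → f/7.1 → f/6.3 → f/5.6 → f/5 → f/4.5 → f/4.

f/4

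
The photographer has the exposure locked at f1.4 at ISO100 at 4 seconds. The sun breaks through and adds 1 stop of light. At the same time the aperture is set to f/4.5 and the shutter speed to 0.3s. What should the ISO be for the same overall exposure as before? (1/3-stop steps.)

Scene light: 1 stop brighter.
Aperture: f/1.4 → f/1.6 → f/1.8 → f/2 → f/2.2 → f/2.5 → f/2.8 → f/3.2 → f/3.5 → f/4 → f/4.5 — 3 1/3 stops smaller aperture (darker).
Shutter speed: 4 → 3.2 → 2.5 → 2 → 1.6 → 1.3 → 1 → 0.8 → 0.6 → 0.5 → 0.4 → 0.3 — 3 2/3 stops shorter (darker).
Net so far: 6 stops darker. ISO: 100 → 125 → 160 → 200 → 250 → 320 → 400 → 500 → 640 → 800 → 1000 → 1250 → 1600 → 2000 → 2500 → 3200 → 4000 → 5000 → 6400.

ISO 6400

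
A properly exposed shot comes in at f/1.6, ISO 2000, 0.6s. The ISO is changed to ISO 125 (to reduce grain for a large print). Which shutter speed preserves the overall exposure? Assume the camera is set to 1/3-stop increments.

10 s

ISO: 2000 → 1600 → 1250 → 1000 → 800 → 640 → 500 → 400 → 320 → 250 → 200 → 160 → 125 — 4 stops lower (darker).
Need 4 stops brighter from the shutter speed: 0.6 → 0.8 → 1 → 1.3 → 1.6 → 2 → 2.5 → 3.2 → 4 → 5 → 6 → 8 → 10.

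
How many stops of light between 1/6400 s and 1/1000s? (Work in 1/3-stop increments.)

2 2/3 stops

1/6400 → 1/5000 → 1/4000 → 1/3200 → 1/2500 → 1/2000 → 1/1600 → 1/1250 → 1/1000 — count the steps: 8 third-stops = 2 2/3 stops.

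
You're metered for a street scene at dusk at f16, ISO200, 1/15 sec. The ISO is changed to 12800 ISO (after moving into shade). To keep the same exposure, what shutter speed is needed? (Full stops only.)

ISO: 200 → 400 → 800 → 1600 → 3200 → 6400 → 12800 — 6 stops higher (brighter).
Need 6 stops darker from the shutter speed: 1/15 → 1/30 → 1/60 → 1/125 → 1/250 → 1/500 → 1/1000.

1/1000s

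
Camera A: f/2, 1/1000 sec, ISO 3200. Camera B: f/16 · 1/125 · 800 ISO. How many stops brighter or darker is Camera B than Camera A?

5 stops darker

Aperture: f/2 → f/2.8 → f/4 → f/5.6 → f/8 → f/11 → f/16 — 6 stops stopped down (darker).
Shutter speed: 1/1000 → 1/500 → 1/250 → 1/125 — 3 stops slower (brighter).
ISO: 3200 → 1600 → 800 — 2 stops dropped (darker).
Net: −6 +3 −2 = −5 stops.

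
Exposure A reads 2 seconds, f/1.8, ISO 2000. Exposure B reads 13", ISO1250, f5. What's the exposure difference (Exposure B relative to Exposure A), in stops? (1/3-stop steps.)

Aperture: f/1.8 → f/2 → f/2.2 → f/2.5 → f/2.8 → f/3.2 → f/3.5 → f/4 → f/4.5 → f/5 — 3 stops stopped down (darker).
Shutter speed: 2 → 2.5 → 3.2 → 4 → 5 → 6 → 8 → 10 → 13 — 2 2/3 stops longer (brighter).
ISO: 2000 → 1600 → 1250 — 2/3 stop dropped (darker).
Net: −3 +2 2/3 −2/3 = −1 stop.

1 stop darker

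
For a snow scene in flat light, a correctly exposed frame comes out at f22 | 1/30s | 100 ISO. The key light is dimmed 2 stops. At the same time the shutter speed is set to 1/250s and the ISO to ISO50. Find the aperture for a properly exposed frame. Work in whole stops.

f/2.8

Scene light: 2 stops darker.
Shutter speed: 1/30 → 1/60 → 1/125 → 1/250 — 3 stops faster (darker).
ISO: 100 → 50 — 1 stop dropped (darker).
Net so far: 6 stops darker. Aperture: f/22 → f/16 → f/11 → f/8 → f/5.6 → f/4 → f/2.8.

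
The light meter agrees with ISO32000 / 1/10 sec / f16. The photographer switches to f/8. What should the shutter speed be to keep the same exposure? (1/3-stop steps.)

1/40s

Aperture: f/16 → f/14 → f/13 → f/11 → f/10 → f/9 → f/8 — 2 stops wider (brighter).
Need 2 stops darker from the shutter speed: 1/10 → 1/13 → 1/15 → 1/20 → 1/25 → 1/30 → 1/40.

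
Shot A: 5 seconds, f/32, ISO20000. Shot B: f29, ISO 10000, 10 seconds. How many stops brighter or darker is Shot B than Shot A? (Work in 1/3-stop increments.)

Aperture: f/32 → f/29 — 1/3 stop larger aperture (brighter).
Shutter speed: 5 → 6 → 8 → 10 — 1 stop slower (brighter).
ISO: 20000 → 16000 → 12800 → 10000 — 1 stop lower (darker).
Net: +1/3 +1 −1 = +1/3 stops.

1/3 stop brighter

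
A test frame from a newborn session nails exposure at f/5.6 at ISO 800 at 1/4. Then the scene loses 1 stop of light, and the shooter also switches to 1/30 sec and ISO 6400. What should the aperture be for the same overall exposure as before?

Scene light: 1 stop darker.
Shutter speed: 1/4 → 1/8 → 1/15 → 1/30 — 3 stops faster (darker).
ISO: 800 → 1600 → 3200 → 6400 — 3 stops raised (brighter).
Net so far: 1 stop darker. Aperture: f/5.6 → f/4.

f/4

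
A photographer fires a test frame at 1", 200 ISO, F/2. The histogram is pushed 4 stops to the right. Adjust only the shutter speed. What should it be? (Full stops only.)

1/15s

Overexposed by 4 stops → need 4 stops darker.
Shutter speed: 1 → 1/2 → 1/4 → 1/8 → 1/15.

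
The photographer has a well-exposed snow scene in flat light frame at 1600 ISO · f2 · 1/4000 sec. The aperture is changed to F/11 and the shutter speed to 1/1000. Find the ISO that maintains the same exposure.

ISO 12800

Aperture: f/2 → f/2.8 → f/4 → f/5.6 → f/8 → f/11 — 5 stops narrower (darker).
Shutter speed: 1/4000 → 1/2000 → 1/1000 — 2 stops slower (brighter).
Net change so far: 3 stops darker. Offset with the ISO: 1600 → 3200 → 6400 → 12800.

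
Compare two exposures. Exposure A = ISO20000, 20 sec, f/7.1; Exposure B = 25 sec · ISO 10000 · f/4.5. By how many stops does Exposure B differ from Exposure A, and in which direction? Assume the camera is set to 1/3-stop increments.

2/3 stop brighter

Aperture: f/7.1 → f/6.3 → f/5.6 → f/5 → f/4.5 — 1 1/3 stops larger aperture (brighter).
Shutter speed: 20 → 25 — 1/3 stop longer (brighter).
ISO: 20000 → 16000 → 12800 → 10000 — 1 stop lower (darker).
Net: +1 1/3 +1/3 −1 = +2/3 stops.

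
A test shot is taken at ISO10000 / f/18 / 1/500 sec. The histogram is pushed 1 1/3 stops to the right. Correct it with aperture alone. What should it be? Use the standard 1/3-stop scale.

Overexposed by 1 1/3 stops → need 1 1/3 stops darker.
Aperture: f/18 → f/20 → f/22 → f/25 → f/29.

f/29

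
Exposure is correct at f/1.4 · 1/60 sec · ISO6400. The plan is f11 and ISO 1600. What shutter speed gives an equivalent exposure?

4 s

Aperture: f/1.4 → f/2 → f/2.8 → f/4 → f/5.6 → f/8 → f/11 — 6 stops stopped down (darker).
ISO: 6400 → 3200 → 1600 — 2 stops dropped (darker).
Net change so far: 8 stops darker. Offset with the shutter speed: 1/60 → 1/30 → 1/15 → 1/8 → 1/4 → 1/2 → 1 → 2 → 4.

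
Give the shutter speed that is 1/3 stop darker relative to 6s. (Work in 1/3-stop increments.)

5 s

Shutter speed: 6 → 5 — 1/3 stop faster (darker).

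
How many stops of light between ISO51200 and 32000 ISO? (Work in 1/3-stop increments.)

51200 → 40000 → 32000 — count the steps: 2 third-stops = 2/3 stop.

2/3 stop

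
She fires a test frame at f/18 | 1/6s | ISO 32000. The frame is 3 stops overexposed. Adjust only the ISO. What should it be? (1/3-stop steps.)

ISO 4000

Overexposed by 3 stops → need 3 stops darker.
ISO: 32000 → 25600 → 20000 → 16000 → 12800 → 10000 → 8000 → 6400 → 5000 → 4000.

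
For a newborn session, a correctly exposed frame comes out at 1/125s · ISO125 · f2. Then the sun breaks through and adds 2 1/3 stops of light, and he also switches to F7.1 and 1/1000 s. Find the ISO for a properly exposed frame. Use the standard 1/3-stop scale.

ISO 2500

Scene light: 2 1/3 stops brighter.
Aperture: f/2 → f/2.2 → f/2.5 → f/2.8 → f/3.2 → f/3.5 → f/4 → f/4.5 → f/5 → f/5.6 → f/6.3 → f/7.1 — 3 2/3 stops smaller aperture (darker).
Shutter speed: 1/125 → 1/160 → 1/200 → 1/250 → 1/320 → 1/400 → 1/500 → 1/640 → 1/800 → 1/1000 — 3 stops shorter (darker).
Net so far: 4 1/3 stops darker. ISO: 125 → 160 → 200 → 250 → 320 → 400 → 500 → 640 → 800 → 1000 → 1250 → 1600 → 2000 → 2500.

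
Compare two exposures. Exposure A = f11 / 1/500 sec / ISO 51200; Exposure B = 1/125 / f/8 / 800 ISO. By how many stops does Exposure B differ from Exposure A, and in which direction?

3 stops darker

Aperture: f/11 → f/8 — 1 stop wider (brighter).
Shutter speed: 1/500 → 1/250 → 1/125 — 2 stops longer (brighter).
ISO: 51200 → 25600 → 12800 → 6400 → 3200 → 1600 → 800 — 6 stops lower (darker).
Net: +1 +2 −6 = −3 stops.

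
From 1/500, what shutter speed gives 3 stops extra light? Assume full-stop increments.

1/60s

Shutter speed: 1/500 → 1/250 → 1/125 → 1/60 — 3 stops longer (brighter).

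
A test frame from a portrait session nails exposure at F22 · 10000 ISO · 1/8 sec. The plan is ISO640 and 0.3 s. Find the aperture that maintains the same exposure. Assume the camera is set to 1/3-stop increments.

f/9

ISO: 10000 → 8000 → 6400 → 5000 → 4000 → 3200 → 2500 → 2000 → 1600 → 1250 → 1000 → 800 → 640 — 4 stops dropped (darker).
Shutter speed: 1/8 → 1/6 → 1/5 → 1/4 → 0.3 — 1 1/3 stops longer (brighter).
Net change so far: 2 2/3 stops darker. Offset with the aperture: f/22 → f/20 → f/18 → f/16 → f/14 → f/13 → f/11 → f/10 → f/9.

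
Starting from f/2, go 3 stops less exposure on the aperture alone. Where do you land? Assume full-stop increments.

f/5.6

Aperture: f/2 → f/2.8 → f/4 → f/5.6 — 3 stops narrower (darker).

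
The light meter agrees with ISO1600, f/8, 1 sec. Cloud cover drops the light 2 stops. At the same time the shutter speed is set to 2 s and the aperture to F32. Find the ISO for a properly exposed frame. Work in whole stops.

ISO 51200

Scene light: 2 stops darker.
Shutter speed: 1 → 2 — 1 stop longer (brighter).
Aperture: f/8 → f/11 → f/16 → f/22 → f/32 — 4 stops smaller aperture (darker).
Net so far: 5 stops darker. ISO: 1600 → 3200 → 6400 → 12800 → 25600 → 51200.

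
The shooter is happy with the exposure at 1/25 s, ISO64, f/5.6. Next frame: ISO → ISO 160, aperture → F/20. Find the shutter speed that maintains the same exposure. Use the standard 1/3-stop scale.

ISO: 64 → 80 → 100 → 125 → 160 — 1 1/3 stops higher (brighter).
Aperture: f/5.6 → f/6.3 → f/7.1 → f/8 → f/9 → f/10 → f/11 → f/13 → f/14 → f/16 → f/18 → f/20 — 3 2/3 stops stopped down (darker).
Net change so far: 2 1/3 stops darker. Offset with the shutter speed: 1/25 → 1/20 → 1/15 → 1/13 → 1/10 → 1/8 → 1/6 → 1/5.

1/5s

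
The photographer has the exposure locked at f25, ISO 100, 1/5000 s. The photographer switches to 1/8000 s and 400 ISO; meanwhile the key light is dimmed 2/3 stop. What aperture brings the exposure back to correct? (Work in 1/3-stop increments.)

f/32

Scene light: 2/3 stop darker.
Shutter speed: 1/5000 → 1/6400 → 1/8000 — 2/3 stop shorter (darker).
ISO: 100 → 125 → 160 → 200 → 250 → 320 → 400 — 2 stops raised (brighter).
Net so far: 2/3 stop brighter. Aperture: f/25 → f/29 → f/32.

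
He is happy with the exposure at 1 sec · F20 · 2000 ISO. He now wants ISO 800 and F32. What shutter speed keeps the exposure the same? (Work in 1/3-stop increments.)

ISO: 2000 → 1600 → 1250 → 1000 → 800 — 1 1/3 stops lower (darker).
Aperture: f/20 → f/22 → f/25 → f/29 → f/32 — 1 1/3 stops narrower (darker).
Net change so far: 2 2/3 stops darker. Offset with the shutter speed: 1 → 1.3 → 1.6 → 2 → 2.5 → 3.2 → 4 → 5 → 6.

6 s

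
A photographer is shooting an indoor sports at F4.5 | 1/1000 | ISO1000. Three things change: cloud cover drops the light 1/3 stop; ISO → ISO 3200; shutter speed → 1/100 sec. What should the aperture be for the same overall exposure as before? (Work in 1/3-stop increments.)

Scene light: 1/3 stop darker.
ISO: 1000 → 1250 → 1600 → 2000 → 2500 → 3200 — 1 2/3 stops raised (brighter).
Shutter speed: 1/1000 → 1/800 → 1/640 → 1/500 → 1/400 → 1/320 → 1/250 → 1/200 → 1/160 → 1/125 → 1/100 — 3 1/3 stops slower (brighter).
Net so far: 4 2/3 stops brighter. Aperture: f/4.5 → f/5 → f/5.6 → f/6.3 → f/7.1 → f/8 → f/9 → f/10 → f/11 → f/13 → f/14 → f/16 → f/18 → f/20 → f/22.

f/22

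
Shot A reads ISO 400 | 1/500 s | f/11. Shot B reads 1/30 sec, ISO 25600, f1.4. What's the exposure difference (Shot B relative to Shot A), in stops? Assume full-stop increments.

16 stops brighter

Aperture: f/11 → f/8 → f/5.6 → f/4 → f/2.8 → f/2 → f/1.4 — 6 stops larger aperture (brighter).
Shutter speed: 1/500 → 1/250 → 1/125 → 1/60 → 1/30 — 4 stops slower (brighter).
ISO: 400 → 800 → 1600 → 3200 → 6400 → 12800 → 25600 — 6 stops raised (brighter).
Net: +6 +4 +6 = +16 stops.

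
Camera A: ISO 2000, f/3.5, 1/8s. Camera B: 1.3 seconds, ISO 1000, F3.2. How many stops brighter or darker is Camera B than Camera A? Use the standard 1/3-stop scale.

Aperture: f/3.5 → f/3.2 — 1/3 stop wider (brighter).
Shutter speed: 1/8 → 1/6 → 1/5 → 1/4 → 0.3 → 0.4 → 0.5 → 0.6 → 0.8 → 1 → 1.3 — 3 1/3 stops longer (brighter).
ISO: 2000 → 1600 → 1250 → 1000 — 1 stop lower (darker).
Net: +1/3 +3 1/3 −1 = +2 2/3 stops.

2 2/3 stops brighter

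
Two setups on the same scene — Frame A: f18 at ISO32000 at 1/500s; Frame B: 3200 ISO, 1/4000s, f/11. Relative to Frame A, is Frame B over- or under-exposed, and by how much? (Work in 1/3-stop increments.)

Aperture: f/18 → f/16 → f/14 → f/13 → f/11 — 1 1/3 stops opened up (brighter).
Shutter speed: 1/500 → 1/640 → 1/800 → 1/1000 → 1/1250 → 1/1600 → 1/2000 → 1/2500 → 1/3200 → 1/4000 — 3 stops shorter (darker).
ISO: 32000 → 25600 → 20000 → 16000 → 12800 → 10000 → 8000 → 6400 → 5000 → 4000 → 3200 — 3 1/3 stops dropped (darker).
Net: +1 1/3 −3 −3 1/3 = −5 stops.

5 stops darker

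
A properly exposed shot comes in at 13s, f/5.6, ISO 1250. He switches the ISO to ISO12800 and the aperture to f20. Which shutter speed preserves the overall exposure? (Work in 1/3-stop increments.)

15 s

ISO: 1250 → 1600 → 2000 → 2500 → 3200 → 4000 → 5000 → 6400 → 8000 → 10000 → 12800 — 3 1/3 stops higher (brighter).
Aperture: f/5.6 → f/6.3 → f/7.1 → f/8 → f/9 → f/10 → f/11 → f/13 → f/14 → f/16 → f/18 → f/20 — 3 2/3 stops narrower (darker).
Net change so far: 1/3 stop darker. Offset with the shutter speed: 13 → 15.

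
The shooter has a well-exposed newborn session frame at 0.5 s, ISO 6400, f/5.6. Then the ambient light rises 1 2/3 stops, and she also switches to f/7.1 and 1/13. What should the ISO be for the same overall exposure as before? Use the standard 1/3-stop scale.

ISO 20000

Scene light: 1 2/3 stops brighter.
Aperture: f/5.6 → f/6.3 → f/7.1 — 2/3 stop smaller aperture (darker).
Shutter speed: 0.5 → 0.4 → 0.3 → 1/4 → 1/5 → 1/6 → 1/8 → 1/10 → 1/13 — 2 2/3 stops faster (darker).
Net so far: 1 2/3 stops darker. ISO: 6400 → 8000 → 10000 → 12800 → 16000 → 20000.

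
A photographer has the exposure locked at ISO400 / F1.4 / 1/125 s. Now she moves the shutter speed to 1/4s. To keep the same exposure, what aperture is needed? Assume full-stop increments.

f/8

Shutter speed: 1/125 → 1/60 → 1/30 → 1/15 → 1/8 → 1/4 — 5 stops slower (brighter).
Need 5 stops darker from the aperture: f/1.4 → f/2 → f/2.8 → f/4 → f/5.6 → f/8.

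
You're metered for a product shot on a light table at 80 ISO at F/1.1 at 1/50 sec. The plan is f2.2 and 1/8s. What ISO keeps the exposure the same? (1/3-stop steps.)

Aperture: f/1.1 → f/1.2 → f/1.4 → f/1.6 → f/1.8 → f/2 → f/2.2 — 2 stops narrower (darker).
Shutter speed: 1/50 → 1/40 → 1/30 → 1/25 → 1/20 → 1/15 → 1/13 → 1/10 → 1/8 — 2 2/3 stops slower (brighter).
Net change so far: 2/3 stop brighter. Offset with the ISO: 80 → 64 → 50.

ISO 50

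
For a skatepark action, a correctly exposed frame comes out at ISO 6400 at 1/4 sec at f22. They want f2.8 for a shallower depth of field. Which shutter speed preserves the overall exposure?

Aperture: f/22 → f/16 → f/11 → f/8 → f/5.6 → f/4 → f/2.8 — 6 stops opened up (brighter).
Need 6 stops darker from the shutter speed: 1/4 → 1/8 → 1/15 → 1/30 → 1/60 → 1/125 → 1/250.

1/250s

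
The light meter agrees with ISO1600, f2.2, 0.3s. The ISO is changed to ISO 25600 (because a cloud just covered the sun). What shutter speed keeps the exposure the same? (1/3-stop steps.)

1/50s

ISO: 1600 → 2000 → 2500 → 3200 → 4000 → 5000 → 6400 → 8000 → 10000 → 12800 → 16000 → 20000 → 25600 — 4 stops raised (brighter).
Need 4 stops darker from the shutter speed: 0.3 → 1/4 → 1/5 → 1/6 → 1/8 → 1/10 → 1/13 → 1/15 → 1/20 → 1/25 → 1/30 → 1/40 → 1/50.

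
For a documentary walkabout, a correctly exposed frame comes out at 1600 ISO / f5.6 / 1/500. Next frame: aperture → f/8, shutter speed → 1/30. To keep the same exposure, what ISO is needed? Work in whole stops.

Aperture: f/5.6 → f/8 — 1 stop narrower (darker).
Shutter speed: 1/500 → 1/250 → 1/125 → 1/60 → 1/30 — 4 stops slower (brighter).
Net change so far: 3 stops brighter. Offset with the ISO: 1600 → 800 → 400 → 200.

ISO 200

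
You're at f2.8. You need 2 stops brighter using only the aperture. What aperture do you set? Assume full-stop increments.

f/1.4

Aperture: f/2.8 → f/2 → f/1.4 — 2 stops opened up (brighter).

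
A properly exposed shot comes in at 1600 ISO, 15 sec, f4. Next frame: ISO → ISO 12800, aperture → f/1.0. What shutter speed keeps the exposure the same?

ISO: 1600 → 3200 → 6400 → 12800 — 3 stops higher (brighter).
Aperture: f/4 → f/2.8 → f/2 → f/1.4 → f/1.0 — 4 stops larger aperture (brighter).
Net change so far: 7 stops brighter. Offset with the shutter speed: 15 → 8 → 4 → 2 → 1 → 1/2 → 1/4 → 1/8.

1/8s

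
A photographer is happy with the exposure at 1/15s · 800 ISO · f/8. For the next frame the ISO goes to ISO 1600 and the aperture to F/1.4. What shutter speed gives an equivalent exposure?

ISO: 800 → 1600 — 1 stop higher (brighter).
Aperture: f/8 → f/5.6 → f/4 → f/2.8 → f/2 → f/1.4 — 5 stops wider (brighter).
Net change so far: 6 stops brighter. Offset with the shutter speed: 1/15 → 1/30 → 1/60 → 1/125 → 1/250 → 1/500 → 1/1000.

1/1000s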